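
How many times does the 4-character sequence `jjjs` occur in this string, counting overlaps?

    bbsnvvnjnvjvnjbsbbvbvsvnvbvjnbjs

0

Sliding a length-4 window over the 32 characters (29 positions):
  (no match at any position)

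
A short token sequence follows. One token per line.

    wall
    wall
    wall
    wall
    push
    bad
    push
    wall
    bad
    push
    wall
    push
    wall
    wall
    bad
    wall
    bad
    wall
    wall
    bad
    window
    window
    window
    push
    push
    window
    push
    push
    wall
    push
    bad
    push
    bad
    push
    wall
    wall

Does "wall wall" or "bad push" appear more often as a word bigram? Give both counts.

"wall wall": 6 occurrences
"bad push": 4 occurrences

"wall wall" (6 vs 4)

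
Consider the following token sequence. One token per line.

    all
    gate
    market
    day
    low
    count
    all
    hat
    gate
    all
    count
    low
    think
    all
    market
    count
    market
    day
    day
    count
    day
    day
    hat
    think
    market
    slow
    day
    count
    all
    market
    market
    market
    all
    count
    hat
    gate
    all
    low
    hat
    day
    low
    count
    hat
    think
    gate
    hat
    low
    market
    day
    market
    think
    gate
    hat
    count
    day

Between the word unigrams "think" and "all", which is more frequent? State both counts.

"all" (7 vs 4)

"think": 4 occurrences
"all": 7 occurrences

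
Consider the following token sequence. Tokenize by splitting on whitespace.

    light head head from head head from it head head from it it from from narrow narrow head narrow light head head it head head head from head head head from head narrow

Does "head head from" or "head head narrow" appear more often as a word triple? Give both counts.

"head head from" (5 vs 0)

"head head from": 5 occurrences
"head head narrow": 0 occurrences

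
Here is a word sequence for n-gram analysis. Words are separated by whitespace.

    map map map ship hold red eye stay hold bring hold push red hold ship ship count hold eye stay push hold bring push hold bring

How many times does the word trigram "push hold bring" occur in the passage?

2

Scanning the 24 overlapping trigram windows for "push hold bring":
  position 21–23: push hold bring
  position 24–26: push hold bring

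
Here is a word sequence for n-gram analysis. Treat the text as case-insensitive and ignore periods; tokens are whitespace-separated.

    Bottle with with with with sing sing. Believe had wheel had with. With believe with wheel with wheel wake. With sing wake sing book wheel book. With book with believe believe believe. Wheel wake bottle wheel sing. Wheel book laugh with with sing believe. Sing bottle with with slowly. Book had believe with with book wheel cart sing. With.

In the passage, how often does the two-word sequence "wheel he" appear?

Scanning the 58 overlapping bigram windows for "wheel he":
  (none found)

0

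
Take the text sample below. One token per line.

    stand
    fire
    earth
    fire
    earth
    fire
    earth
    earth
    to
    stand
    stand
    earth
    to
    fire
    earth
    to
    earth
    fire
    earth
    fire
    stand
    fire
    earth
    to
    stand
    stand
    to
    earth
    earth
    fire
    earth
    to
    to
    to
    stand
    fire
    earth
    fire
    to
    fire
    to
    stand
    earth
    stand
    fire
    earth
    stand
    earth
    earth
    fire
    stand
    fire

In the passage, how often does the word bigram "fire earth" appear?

Scanning the 51 overlapping bigram windows for "fire earth":
  position 2–3: fire earth
  position 4–5: fire earth
  position 6–7: fire earth
  position 14–15: fire earth
  position 18–19: fire earth
  position 22–23: fire earth
  position 30–31: fire earth
  position 36–37: fire earth
  position 45–46: fire earth

9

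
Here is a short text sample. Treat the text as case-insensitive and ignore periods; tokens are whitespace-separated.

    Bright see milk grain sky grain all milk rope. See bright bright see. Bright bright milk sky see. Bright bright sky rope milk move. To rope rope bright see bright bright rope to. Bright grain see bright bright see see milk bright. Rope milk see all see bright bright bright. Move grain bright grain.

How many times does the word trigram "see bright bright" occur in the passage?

6

Scanning the 52 overlapping trigram windows for "see bright bright":
  position 10–12: see bright bright
  position 13–15: see bright bright
  position 18–20: see bright bright
  position 29–31: see bright bright
  position 36–38: see bright bright
  position 47–49: see bright bright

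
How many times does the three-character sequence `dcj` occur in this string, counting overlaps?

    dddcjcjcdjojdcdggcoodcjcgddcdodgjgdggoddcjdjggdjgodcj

4

Sliding a length-3 window over the 53 characters (51 positions):
  position 3–5: dcj
  position 21–23: dcj
  position 40–42: dcj
  position 51–53: dcj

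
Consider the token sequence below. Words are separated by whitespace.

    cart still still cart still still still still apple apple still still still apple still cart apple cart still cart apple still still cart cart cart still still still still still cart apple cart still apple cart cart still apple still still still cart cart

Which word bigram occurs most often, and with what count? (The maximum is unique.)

Bigram frequencies (highest first):
  still still: 13
  cart still: 6
  still cart: 6
  still apple: 4
  apple still: 4
  cart cart: 4
  … (3 more, each ≤ 3)

"still still", 13 times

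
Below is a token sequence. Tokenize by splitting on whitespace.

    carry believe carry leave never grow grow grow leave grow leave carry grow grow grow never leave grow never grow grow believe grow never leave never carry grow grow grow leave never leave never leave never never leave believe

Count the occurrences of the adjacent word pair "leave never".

Scanning the 38 overlapping bigram windows for "leave never":
  position 4–5: leave never
  position 25–26: leave never
  position 31–32: leave never
  position 33–34: leave never
  position 35–36: leave never

5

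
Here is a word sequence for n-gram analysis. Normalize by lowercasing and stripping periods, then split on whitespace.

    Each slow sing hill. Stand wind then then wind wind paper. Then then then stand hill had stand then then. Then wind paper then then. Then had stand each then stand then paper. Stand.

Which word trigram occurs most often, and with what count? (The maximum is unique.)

Trigram frequencies (highest first):
  then then then: 3
  then then wind: 2
  wind paper then: 2
  paper then then: 2
  each slow sing: 1
  slow sing hill: 1
  … (21 more, each ≤ 1)

"then then then", 3 times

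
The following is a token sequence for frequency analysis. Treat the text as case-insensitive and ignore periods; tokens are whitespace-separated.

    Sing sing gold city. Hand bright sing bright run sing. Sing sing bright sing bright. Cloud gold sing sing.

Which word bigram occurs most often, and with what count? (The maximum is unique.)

"sing sing", 4 times

Bigram frequencies (highest first):
  sing sing: 4
  sing bright: 3
  bright sing: 2
  sing gold: 1
  gold city: 1
  city hand: 1
  … (6 more, each ≤ 1)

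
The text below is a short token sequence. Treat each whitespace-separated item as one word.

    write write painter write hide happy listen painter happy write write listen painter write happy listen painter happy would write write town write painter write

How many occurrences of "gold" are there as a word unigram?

0

Scanning the 25 tokens for "gold":
  (none found)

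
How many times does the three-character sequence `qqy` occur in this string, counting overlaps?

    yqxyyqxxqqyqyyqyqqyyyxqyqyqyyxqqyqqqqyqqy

5

Sliding a length-3 window over the 41 characters (39 positions):
  position 9–11: qqy
  position 17–19: qqy
  position 31–33: qqy
  position 36–38: qqy
  position 39–41: qqy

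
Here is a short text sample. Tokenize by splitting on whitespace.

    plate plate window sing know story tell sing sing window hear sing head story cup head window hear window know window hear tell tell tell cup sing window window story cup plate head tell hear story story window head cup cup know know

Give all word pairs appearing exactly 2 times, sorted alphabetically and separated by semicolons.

Bigram counts meeting the condition (exactly 2 times):
  sing window: 2
  story cup: 2
  tell tell: 2

sing window; story cup; tell tell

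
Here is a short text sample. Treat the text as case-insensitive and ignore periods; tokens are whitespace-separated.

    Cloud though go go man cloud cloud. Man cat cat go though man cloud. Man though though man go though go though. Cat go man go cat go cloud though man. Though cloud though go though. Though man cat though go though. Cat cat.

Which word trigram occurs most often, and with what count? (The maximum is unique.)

"though go though", 3 times

Trigram frequencies (highest first):
  though go though: 3
  cloud though go: 2
  though though man: 2
  go though cat: 2
  though go go: 1
  go go man: 1
  … (31 more, each ≤ 1)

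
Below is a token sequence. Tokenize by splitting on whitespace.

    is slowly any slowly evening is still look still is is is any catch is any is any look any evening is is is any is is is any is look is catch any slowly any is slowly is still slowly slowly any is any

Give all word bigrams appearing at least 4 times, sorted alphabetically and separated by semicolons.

any is; is any; is is

Bigram counts meeting the condition (at least 4 times):
  any is: 5
  is any: 6
  is is: 6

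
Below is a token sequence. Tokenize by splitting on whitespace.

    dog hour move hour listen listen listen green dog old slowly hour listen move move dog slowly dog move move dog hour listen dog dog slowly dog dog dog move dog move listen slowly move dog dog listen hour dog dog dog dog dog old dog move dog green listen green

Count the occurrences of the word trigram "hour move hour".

1

Scanning the 49 overlapping trigram windows for "hour move hour":
  position 2–4: hour move hour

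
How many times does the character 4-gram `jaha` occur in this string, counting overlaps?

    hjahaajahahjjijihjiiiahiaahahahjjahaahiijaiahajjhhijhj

3

Sliding a length-4 window over the 54 characters (51 positions):
  position 2–5: jaha
  position 7–10: jaha
  position 33–36: jaha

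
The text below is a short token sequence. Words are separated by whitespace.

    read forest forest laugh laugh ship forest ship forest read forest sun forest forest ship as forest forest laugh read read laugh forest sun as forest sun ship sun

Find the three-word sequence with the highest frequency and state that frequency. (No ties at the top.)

Trigram frequencies (highest first):
  forest forest laugh: 2
  read forest forest: 1
  forest laugh laugh: 1
  laugh laugh ship: 1
  laugh ship forest: 1
  ship forest ship: 1
  … (20 more, each ≤ 1)

"forest forest laugh", 2 times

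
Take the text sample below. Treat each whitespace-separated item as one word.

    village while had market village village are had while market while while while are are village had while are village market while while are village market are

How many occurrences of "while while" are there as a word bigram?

Scanning the 26 overlapping bigram windows for "while while":
  position 11–12: while while
  position 12–13: while while
  position 22–23: while while

3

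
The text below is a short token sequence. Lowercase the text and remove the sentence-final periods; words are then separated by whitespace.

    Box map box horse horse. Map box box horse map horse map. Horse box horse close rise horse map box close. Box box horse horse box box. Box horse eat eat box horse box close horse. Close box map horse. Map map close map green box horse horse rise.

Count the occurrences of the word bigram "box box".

Scanning the 48 overlapping bigram windows for "box box":
  position 7–8: box box
  position 22–23: box box
  position 26–27: box box
  position 27–28: box box

4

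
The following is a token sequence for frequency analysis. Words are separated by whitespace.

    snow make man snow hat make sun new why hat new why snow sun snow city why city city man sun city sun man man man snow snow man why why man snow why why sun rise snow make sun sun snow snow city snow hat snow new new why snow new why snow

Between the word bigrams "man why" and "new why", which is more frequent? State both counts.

"new why" (4 vs 1)

"man why": 1 occurrence
"new why": 4 occurrences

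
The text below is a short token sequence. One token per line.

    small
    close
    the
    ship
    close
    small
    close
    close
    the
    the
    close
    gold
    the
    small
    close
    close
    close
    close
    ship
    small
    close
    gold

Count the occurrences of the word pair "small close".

4

Scanning the 21 overlapping bigram windows for "small close":
  position 1–2: small close
  position 6–7: small close
  position 14–15: small close
  position 20–21: small close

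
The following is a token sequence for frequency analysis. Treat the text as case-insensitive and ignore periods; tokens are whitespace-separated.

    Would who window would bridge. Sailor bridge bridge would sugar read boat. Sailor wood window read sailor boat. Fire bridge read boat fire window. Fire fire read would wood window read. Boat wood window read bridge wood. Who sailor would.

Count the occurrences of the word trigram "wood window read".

Scanning the 38 overlapping trigram windows for "wood window read":
  position 14–16: wood window read
  position 29–31: wood window read
  position 33–35: wood window read

3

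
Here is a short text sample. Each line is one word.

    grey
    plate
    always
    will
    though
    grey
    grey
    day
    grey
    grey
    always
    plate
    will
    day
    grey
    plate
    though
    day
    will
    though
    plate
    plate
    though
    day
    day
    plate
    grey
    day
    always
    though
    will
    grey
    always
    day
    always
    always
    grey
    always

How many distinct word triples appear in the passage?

38 tokens → 36 trigram windows in total.
Repeated trigrams (each contributes count−1 duplicates):
  plate though day: 2
1 duplicate windows → 36 − 1 = 35 distinct.

35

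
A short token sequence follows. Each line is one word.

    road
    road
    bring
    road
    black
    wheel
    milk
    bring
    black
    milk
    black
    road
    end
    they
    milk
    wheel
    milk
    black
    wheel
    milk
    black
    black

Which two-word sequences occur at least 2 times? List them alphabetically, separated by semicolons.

black wheel; milk black; wheel milk

Bigram counts meeting the condition (at least 2 times):
  black wheel: 2
  milk black: 3
  wheel milk: 3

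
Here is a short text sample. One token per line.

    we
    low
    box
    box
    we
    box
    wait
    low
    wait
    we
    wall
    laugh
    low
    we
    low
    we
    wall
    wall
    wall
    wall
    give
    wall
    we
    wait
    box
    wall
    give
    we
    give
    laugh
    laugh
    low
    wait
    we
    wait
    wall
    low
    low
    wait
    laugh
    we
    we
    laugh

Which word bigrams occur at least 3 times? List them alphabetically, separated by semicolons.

low wait; wall wall

Bigram counts meeting the condition (at least 3 times):
  low wait: 3
  wall wall: 3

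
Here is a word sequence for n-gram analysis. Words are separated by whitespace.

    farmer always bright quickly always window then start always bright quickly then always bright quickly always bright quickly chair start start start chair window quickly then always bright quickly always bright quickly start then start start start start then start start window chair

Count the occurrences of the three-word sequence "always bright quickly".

6

Scanning the 41 overlapping trigram windows for "always bright quickly":
  position 2–4: always bright quickly
  position 9–11: always bright quickly
  position 13–15: always bright quickly
  position 16–18: always bright quickly
  position 27–29: always bright quickly
  position 30–32: always bright quickly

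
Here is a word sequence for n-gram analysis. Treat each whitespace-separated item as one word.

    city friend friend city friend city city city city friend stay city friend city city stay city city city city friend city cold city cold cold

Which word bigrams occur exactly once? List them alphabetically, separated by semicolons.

Bigram counts meeting the condition (exactly once):
  city stay: 1
  cold city: 1
  cold cold: 1
  friend friend: 1
  friend stay: 1

city stay; cold city; cold cold; friend friend; friend stay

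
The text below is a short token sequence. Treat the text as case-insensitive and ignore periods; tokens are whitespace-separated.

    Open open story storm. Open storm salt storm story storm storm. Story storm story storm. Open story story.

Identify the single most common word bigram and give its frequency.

Bigram frequencies (highest first):
  story storm: 4
  storm story: 3
  open story: 2
  storm open: 2
  open open: 1
  open storm: 1
  … (4 more, each ≤ 1)

"story storm", 4 times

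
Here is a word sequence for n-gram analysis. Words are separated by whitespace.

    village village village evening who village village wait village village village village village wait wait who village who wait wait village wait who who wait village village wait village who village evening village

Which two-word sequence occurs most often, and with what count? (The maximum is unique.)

Bigram frequencies (highest first):
  village village: 8
  village wait: 4
  wait village: 4
  who village: 3
  village evening: 2
  wait wait: 2
  … (6 more, each ≤ 2)

"village village", 8 times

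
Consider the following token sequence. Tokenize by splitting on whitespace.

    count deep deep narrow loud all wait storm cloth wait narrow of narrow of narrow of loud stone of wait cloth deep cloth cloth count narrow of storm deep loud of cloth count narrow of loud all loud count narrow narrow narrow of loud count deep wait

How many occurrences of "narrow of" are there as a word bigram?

Scanning the 46 overlapping bigram windows for "narrow of":
  position 11–12: narrow of
  position 13–14: narrow of
  position 15–16: narrow of
  position 26–27: narrow of
  position 34–35: narrow of
  position 42–43: narrow of

6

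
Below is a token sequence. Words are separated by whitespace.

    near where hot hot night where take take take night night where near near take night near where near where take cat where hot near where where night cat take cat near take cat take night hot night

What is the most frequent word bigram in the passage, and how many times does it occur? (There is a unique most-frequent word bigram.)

"near where", 4 times

Bigram frequencies (highest first):
  near where: 4
  take night: 3
  take cat: 3
  where hot: 2
  hot night: 2
  night where: 2
  … (16 more, each ≤ 2)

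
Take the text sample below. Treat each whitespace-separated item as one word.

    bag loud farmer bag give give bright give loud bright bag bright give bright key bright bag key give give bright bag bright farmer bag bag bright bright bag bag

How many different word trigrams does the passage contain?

26

30 tokens → 28 trigram windows in total.
Repeated trigrams (each contributes count−1 duplicates):
  bright bag bright: 2
  give give bright: 2
2 duplicate windows → 28 − 2 = 26 distinct.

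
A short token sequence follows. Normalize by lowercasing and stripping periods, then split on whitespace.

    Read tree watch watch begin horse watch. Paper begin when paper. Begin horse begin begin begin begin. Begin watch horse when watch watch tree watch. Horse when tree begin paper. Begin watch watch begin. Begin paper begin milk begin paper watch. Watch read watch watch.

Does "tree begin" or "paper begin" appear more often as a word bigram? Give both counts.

"paper begin" (4 vs 1)

"tree begin": 1 occurrence
"paper begin": 4 occurrences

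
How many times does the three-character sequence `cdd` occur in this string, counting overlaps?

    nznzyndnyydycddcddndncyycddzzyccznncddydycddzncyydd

Sliding a length-3 window over the 51 characters (49 positions):
  position 13–15: cdd
  position 16–18: cdd
  position 25–27: cdd
  position 36–38: cdd
  position 42–44: cdd

5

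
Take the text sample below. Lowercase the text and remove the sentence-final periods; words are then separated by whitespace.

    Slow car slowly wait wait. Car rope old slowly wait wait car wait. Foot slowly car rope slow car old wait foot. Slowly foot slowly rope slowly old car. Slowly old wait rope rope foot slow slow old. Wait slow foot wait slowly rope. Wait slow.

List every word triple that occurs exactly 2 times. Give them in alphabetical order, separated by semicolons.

slowly wait wait; wait foot slowly; wait wait car

Trigram counts meeting the condition (exactly 2 times):
  slowly wait wait: 2
  wait foot slowly: 2
  wait wait car: 2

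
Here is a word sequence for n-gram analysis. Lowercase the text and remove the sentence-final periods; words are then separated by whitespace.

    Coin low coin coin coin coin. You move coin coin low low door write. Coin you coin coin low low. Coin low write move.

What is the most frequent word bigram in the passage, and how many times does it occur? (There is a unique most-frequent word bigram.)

"coin coin", 5 times

Bigram frequencies (highest first):
  coin coin: 5
  coin low: 4
  low coin: 2
  coin you: 2
  low low: 2
  you move: 1
  … (7 more, each ≤ 1)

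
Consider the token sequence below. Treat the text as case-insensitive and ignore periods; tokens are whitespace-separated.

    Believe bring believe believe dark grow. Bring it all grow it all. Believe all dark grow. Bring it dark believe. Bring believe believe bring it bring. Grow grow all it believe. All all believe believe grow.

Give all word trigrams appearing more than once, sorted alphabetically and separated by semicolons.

believe bring believe; bring believe believe; dark grow bring; grow bring it

Trigram counts meeting the condition (more than once):
  believe bring believe: 2
  bring believe believe: 2
  dark grow bring: 2
  grow bring it: 2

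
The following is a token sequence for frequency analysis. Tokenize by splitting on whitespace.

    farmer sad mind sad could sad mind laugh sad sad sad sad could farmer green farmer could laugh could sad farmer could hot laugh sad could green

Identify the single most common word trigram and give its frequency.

Trigram frequencies (highest first):
  sad sad sad: 2
  farmer sad mind: 1
  sad mind sad: 1
  mind sad could: 1
  sad could sad: 1
  could sad mind: 1
  … (18 more, each ≤ 1)

"sad sad sad", 2 times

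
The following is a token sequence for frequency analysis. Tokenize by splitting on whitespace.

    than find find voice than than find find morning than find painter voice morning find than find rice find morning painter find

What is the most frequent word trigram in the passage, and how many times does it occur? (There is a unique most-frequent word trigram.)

Trigram frequencies (highest first):
  than find find: 2
  find find voice: 1
  find voice than: 1
  voice than than: 1
  than than find: 1
  find find morning: 1
  … (13 more, each ≤ 1)

"than find find", 2 times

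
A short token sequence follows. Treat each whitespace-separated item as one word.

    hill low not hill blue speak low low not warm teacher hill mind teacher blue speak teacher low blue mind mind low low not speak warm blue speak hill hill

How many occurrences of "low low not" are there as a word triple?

Scanning the 28 overlapping trigram windows for "low low not":
  position 7–9: low low not
  position 22–24: low low not

2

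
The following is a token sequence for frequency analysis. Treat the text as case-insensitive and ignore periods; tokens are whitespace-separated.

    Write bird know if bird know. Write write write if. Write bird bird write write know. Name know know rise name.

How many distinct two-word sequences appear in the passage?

21 tokens → 20 bigram windows in total.
Repeated bigrams (each contributes count−1 duplicates):
  write write: 3
  bird know: 2
  write bird: 2
4 duplicate windows → 20 − 4 = 16 distinct.

16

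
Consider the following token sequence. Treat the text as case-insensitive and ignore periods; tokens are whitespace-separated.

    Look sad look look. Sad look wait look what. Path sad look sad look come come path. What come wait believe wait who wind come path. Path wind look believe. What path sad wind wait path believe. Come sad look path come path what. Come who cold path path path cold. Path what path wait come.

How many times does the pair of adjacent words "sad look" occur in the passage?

5

Scanning the 55 overlapping bigram windows for "sad look":
  position 2–3: sad look
  position 5–6: sad look
  position 11–12: sad look
  position 13–14: sad look
  position 39–40: sad look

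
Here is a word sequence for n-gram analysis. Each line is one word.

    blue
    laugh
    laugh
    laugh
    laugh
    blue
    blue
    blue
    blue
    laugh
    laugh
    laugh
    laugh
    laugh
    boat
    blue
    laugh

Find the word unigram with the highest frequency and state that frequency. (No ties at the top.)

"laugh", 10 times

Unigram frequencies (highest first):
  laugh: 10
  blue: 6
  boat: 1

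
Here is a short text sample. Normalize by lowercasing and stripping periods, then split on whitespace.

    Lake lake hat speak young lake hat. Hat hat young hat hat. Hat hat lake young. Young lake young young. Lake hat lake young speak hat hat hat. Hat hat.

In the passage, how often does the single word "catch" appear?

0

Scanning the 30 tokens for "catch":
  (none found)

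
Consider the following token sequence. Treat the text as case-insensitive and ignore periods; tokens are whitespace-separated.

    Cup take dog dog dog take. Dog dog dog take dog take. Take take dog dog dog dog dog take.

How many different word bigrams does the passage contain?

5

20 tokens → 19 bigram windows in total.
Repeated bigrams (each contributes count−1 duplicates):
  dog dog: 8
  dog take: 4
  take dog: 4
  take take: 2
14 duplicate windows → 19 − 14 = 5 distinct.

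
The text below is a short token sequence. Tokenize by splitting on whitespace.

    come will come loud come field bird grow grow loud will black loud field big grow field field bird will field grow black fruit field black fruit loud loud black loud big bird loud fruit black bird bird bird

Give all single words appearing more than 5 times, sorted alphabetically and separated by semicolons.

Unigram counts meeting the condition (more than 5 times):
  bird: 6
  field: 6
  loud: 7

bird; field; loud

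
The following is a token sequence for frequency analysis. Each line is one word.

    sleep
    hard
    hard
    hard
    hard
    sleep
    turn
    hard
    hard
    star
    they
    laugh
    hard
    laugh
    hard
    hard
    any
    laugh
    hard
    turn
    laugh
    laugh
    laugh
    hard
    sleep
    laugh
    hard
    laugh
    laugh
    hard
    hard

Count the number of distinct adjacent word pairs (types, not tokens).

31 tokens → 30 bigram windows in total.
Repeated bigrams (each contributes count−1 duplicates):
  hard hard: 6
  laugh hard: 6
  laugh laugh: 3
  hard laugh: 2
  hard sleep: 2
14 duplicate windows → 30 − 14 = 16 distinct.

16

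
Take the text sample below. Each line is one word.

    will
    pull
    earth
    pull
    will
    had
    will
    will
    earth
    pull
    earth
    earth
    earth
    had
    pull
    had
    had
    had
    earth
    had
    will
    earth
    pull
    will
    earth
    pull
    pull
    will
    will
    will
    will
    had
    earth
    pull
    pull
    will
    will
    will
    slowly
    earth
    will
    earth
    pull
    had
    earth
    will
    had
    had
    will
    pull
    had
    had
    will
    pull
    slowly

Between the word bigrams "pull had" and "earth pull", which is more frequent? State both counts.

"pull had": 3 occurrences
"earth pull": 6 occurrences

"earth pull" (6 vs 3)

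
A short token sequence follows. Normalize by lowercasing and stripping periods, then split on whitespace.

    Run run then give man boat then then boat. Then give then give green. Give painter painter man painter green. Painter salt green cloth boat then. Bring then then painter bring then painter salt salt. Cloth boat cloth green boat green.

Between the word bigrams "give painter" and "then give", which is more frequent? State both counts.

"then give" (3 vs 1)

"give painter": 1 occurrence
"then give": 3 occurrences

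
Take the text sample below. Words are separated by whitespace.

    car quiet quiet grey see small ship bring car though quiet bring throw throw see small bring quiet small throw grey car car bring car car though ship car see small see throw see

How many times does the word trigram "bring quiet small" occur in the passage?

1

Scanning the 32 overlapping trigram windows for "bring quiet small":
  position 17–19: bring quiet small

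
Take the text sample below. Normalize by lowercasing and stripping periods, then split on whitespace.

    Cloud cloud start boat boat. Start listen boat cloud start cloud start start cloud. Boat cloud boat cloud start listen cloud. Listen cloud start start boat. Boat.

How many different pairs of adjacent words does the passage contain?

27 tokens → 26 bigram windows in total.
Repeated bigrams (each contributes count−1 duplicates):
  cloud start: 5
  boat cloud: 3
  boat boat: 2
  cloud boat: 2
  listen cloud: 2
  start boat: 2
  start cloud: 2
  start listen: 2
  … (1 more repeated)
13 duplicate windows → 26 − 13 = 13 distinct.

13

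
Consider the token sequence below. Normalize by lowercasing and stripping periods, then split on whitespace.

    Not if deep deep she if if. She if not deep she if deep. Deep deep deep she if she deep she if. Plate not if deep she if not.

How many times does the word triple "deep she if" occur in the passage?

5

Scanning the 28 overlapping trigram windows for "deep she if":
  position 4–6: deep she if
  position 11–13: deep she if
  position 17–19: deep she if
  position 21–23: deep she if
  position 27–29: deep she if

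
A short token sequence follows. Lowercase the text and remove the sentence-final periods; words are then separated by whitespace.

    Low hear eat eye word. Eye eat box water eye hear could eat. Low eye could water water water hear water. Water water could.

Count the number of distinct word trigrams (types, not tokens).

24 tokens → 22 trigram windows in total.
Repeated trigrams (each contributes count−1 duplicates):
  water water water: 2
1 duplicate windows → 22 − 1 = 21 distinct.

21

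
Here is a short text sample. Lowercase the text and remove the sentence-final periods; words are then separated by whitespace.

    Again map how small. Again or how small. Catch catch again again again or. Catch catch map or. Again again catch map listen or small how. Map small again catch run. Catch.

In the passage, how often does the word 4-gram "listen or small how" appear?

Scanning the 29 overlapping 4-gram windows for "listen or small how":
  position 23–26: listen or small how

1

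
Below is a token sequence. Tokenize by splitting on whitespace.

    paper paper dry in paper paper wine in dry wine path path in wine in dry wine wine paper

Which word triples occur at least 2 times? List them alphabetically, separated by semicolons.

Trigram counts meeting the condition (at least 2 times):
  in dry wine: 2
  wine in dry: 2

in dry wine; wine in dry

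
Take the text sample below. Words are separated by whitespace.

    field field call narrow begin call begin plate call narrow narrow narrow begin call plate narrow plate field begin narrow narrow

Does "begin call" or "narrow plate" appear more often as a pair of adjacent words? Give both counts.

"begin call" (2 vs 1)

"begin call": 2 occurrences
"narrow plate": 1 occurrence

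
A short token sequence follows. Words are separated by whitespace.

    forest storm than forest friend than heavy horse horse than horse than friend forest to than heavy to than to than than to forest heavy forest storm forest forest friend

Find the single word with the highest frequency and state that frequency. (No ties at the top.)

Unigram frequencies (highest first):
  than: 8
  forest: 7
  to: 4
  friend: 3
  heavy: 3
  horse: 3
  … (1 more, each ≤ 2)

"than", 8 times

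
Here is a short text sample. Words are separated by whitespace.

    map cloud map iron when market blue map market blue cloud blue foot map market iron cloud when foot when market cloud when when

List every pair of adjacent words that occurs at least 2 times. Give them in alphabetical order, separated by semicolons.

Bigram counts meeting the condition (at least 2 times):
  cloud when: 2
  map market: 2
  market blue: 2
  when market: 2

cloud when; map market; market blue; when market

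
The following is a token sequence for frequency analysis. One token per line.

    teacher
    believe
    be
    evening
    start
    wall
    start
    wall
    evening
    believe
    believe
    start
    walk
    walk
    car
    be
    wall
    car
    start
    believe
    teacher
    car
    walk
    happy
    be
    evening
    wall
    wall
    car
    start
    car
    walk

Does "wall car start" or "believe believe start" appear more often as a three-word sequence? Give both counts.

"wall car start": 2 occurrences
"believe believe start": 1 occurrence

"wall car start" (2 vs 1)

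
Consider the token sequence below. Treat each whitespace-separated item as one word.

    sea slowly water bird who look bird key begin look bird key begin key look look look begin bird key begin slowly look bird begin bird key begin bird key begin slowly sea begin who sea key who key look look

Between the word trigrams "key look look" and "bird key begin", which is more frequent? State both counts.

"key look look": 2 occurrences
"bird key begin": 5 occurrences

"bird key begin" (5 vs 2)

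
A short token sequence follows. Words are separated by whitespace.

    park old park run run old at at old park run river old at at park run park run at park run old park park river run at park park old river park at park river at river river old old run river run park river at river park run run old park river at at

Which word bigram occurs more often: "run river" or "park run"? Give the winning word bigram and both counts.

"park run" (6 vs 2)

"run river": 2 occurrences
"park run": 6 occurrences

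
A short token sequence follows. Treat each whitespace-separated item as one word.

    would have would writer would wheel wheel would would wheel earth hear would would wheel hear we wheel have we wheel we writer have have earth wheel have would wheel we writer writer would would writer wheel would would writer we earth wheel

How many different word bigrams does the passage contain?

43 tokens → 42 bigram windows in total.
Repeated bigrams (each contributes count−1 duplicates):
  would wheel: 4
  would would: 4
  would writer: 3
  earth wheel: 2
  have would: 2
  we wheel: 2
  we writer: 2
  wheel have: 2
  … (3 more repeated)
16 duplicate windows → 42 − 16 = 26 distinct.

26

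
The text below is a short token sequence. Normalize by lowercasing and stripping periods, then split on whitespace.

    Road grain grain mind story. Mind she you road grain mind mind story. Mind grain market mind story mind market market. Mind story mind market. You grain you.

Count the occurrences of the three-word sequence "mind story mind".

Scanning the 26 overlapping trigram windows for "mind story mind":
  position 4–6: mind story mind
  position 12–14: mind story mind
  position 17–19: mind story mind
  position 22–24: mind story mind

4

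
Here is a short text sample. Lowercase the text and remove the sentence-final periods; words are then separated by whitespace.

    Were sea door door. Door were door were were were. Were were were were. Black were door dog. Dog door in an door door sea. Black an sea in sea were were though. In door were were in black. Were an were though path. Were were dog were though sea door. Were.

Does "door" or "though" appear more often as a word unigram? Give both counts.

"door": 10 occurrences
"though": 3 occurrences

"door" (10 vs 3)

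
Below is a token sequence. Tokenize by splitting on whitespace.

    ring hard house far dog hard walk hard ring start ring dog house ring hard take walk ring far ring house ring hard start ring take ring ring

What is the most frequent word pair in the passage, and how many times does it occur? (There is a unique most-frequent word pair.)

"ring hard", 3 times

Bigram frequencies (highest first):
  ring hard: 3
  start ring: 2
  house ring: 2
  hard house: 1
  house far: 1
  far dog: 1
  … (17 more, each ≤ 1)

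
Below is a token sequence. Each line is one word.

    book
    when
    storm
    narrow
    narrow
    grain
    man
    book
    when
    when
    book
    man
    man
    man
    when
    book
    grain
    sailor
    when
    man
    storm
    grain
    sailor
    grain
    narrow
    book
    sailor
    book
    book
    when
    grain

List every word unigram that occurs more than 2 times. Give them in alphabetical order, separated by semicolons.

book; grain; man; narrow; sailor; when

Unigram counts meeting the condition (more than 2 times):
  book: 7
  grain: 5
  man: 5
  narrow: 3
  sailor: 3
  when: 6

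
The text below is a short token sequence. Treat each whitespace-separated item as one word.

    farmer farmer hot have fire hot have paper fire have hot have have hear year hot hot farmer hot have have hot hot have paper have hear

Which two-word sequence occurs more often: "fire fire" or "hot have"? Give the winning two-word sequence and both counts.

"fire fire": 0 occurrences
"hot have": 5 occurrences

"hot have" (5 vs 0)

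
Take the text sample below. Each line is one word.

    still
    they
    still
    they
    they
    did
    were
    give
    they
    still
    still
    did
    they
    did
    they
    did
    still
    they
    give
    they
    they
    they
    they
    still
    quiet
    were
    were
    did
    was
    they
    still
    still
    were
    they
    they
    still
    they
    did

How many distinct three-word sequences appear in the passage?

38 tokens → 36 trigram windows in total.
Repeated trigrams (each contributes count−1 duplicates):
  did they did: 2
  they still still: 2
  they still they: 2
  they they still: 2
  they they they: 2
5 duplicate windows → 36 − 5 = 31 distinct.

31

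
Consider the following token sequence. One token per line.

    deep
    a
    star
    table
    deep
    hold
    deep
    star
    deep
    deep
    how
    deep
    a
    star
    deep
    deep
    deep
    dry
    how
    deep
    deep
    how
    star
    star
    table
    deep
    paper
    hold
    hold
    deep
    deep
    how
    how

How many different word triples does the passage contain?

33 tokens → 31 trigram windows in total.
Repeated trigrams (each contributes count−1 duplicates):
  deep deep how: 3
  deep a star: 2
  star deep deep: 2
  star table deep: 2
5 duplicate windows → 31 − 5 = 26 distinct.

26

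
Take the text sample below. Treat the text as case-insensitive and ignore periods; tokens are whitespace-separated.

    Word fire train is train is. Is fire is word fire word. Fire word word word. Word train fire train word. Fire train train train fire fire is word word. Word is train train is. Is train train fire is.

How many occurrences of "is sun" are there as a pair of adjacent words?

0

Scanning the 39 overlapping bigram windows for "is sun":
  (none found)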